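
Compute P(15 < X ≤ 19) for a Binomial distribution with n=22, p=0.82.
0.699208

We have X ~ Binomial(n=22, p=0.82).

To find P(15 < X ≤ 19), we use:
P(15 < X ≤ 19) = P(X ≤ 19) - P(X ≤ 15)
                 = F(19) - F(15)
                 = 0.784556 - 0.085349
                 = 0.699208

So there's approximately a 69.9% chance that X falls in this range.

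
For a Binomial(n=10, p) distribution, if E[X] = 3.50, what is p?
p = 0.35

For a Binomial(n, p) distribution:
E[X] = n × p

Given n = 10 and E[X] = 3.50:
3.50 = 10 × p
p = 3.50 / 10 = 0.35

Verification: Binomial(10, 0.35) has E[X] = 3.50 ✓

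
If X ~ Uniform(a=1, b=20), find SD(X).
5.4848

We have X ~ Uniform(a=1, b=20).

For a Uniform distribution with a=1, b=20:
σ = √Var(X) = 5.4848

The standard deviation is the square root of the variance.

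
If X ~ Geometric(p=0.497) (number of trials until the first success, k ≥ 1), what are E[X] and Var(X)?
E[X] = 2.0121, Var(X) = 2.0364

We have X ~ Geometric(p=0.497) (number of trials until the first success, k ≥ 1).

For a Geometric distribution with p=0.497 (number of trials until the first success, k ≥ 1):

Expected value:
E[X] = 2.0121

Variance:
Var(X) = 2.0364

Standard deviation:
σ = √Var(X) = 1.4270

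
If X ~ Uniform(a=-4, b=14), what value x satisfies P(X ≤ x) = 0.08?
-2.5600

We have X ~ Uniform(a=-4, b=14).

We want to find x such that P(X ≤ x) = 0.08.

This is the 8th percentile, which means 8% of values fall below this point.

Using the inverse CDF (quantile function):
x = F⁻¹(0.08) = -2.5600

Verification: P(X ≤ -2.5600) = 0.08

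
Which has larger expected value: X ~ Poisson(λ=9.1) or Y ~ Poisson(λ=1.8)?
X has larger mean (9.1000 > 1.8000)

Compute the expected value for each distribution:

X ~ Poisson(λ=9.1):
E[X] = 9.1000

Y ~ Poisson(λ=1.8):
E[Y] = 1.8000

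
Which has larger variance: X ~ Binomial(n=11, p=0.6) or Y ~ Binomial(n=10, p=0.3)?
X has larger variance (2.6400 > 2.1000)

Compute the variance for each distribution:

X ~ Binomial(n=11, p=0.6):
Var(X) = 2.6400

Y ~ Binomial(n=10, p=0.3):
Var(Y) = 2.1000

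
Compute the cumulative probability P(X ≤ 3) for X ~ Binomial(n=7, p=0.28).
0.898404

We have X ~ Binomial(n=7, p=0.28).

The CDF gives us P(X ≤ k).

Using the CDF:
P(X ≤ 3) = 0.898404

This means there's approximately a 89.8% chance that X is at most 3.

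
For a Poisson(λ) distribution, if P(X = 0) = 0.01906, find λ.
λ = 3.9602

For a Poisson(λ) distribution, the PMF at 0 is:
P(X = 0) = λ^0 e^(-λ) / 0! = e^(-λ)

Given P(X = 0) = 0.01906:
e^(-λ) = 0.01906
-λ = ln(0.01906)
λ = -ln(0.01906) = 3.9602

Verification: e^(-3.9602) = 0.01906 ✓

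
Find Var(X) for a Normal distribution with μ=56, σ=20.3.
412.0900

We have X ~ Normal(μ=56, σ=20.3).

For a Normal distribution with μ=56, σ=20.3:
Var(X) = 412.0900

The variance measures the spread of the distribution around the mean.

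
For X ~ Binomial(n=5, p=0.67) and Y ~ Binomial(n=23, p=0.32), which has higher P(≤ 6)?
X has higher probability (P(X ≤ 6) = 1.0000 > P(Y ≤ 6) = 0.3596)

Compute P(≤ 6) for each distribution:

X ~ Binomial(n=5, p=0.67):
P(X ≤ 6) = 1.0000

Y ~ Binomial(n=23, p=0.32):
P(Y ≤ 6) = 0.3596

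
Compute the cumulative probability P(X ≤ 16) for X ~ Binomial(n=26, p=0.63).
0.512239

We have X ~ Binomial(n=26, p=0.63).

The CDF gives us P(X ≤ k).

Using the CDF:
P(X ≤ 16) = 0.512239

This means there's approximately a 51.2% chance that X is at most 16.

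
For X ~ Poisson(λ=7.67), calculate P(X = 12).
0.040380

We have X ~ Poisson(λ=7.67).

For a Poisson distribution, the PMF gives us the probability of each outcome.

Using the PMF formula:
P(X = 12) = 0.040380

Rounded to 4 decimal places: 0.0404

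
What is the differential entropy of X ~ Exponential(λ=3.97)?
-0.3788 nats

We have X ~ Exponential(λ=3.97).

The differential entropy measures the uncertainty or information content of the distribution.

For an Exponential distribution with λ=3.97:
h(X) = -0.3788 nats

(In bits, this would be -0.5464 bits.)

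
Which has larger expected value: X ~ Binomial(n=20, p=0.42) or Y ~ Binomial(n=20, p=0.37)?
X has larger mean (8.4000 > 7.4000)

Compute the expected value for each distribution:

X ~ Binomial(n=20, p=0.42):
E[X] = 8.4000

Y ~ Binomial(n=20, p=0.37):
E[Y] = 7.4000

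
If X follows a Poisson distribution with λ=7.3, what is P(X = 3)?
0.043799

We have X ~ Poisson(λ=7.3).

For a Poisson distribution, the PMF gives us the probability of each outcome.

Using the PMF formula:
P(X = 3) = 0.043799

Rounded to 4 decimal places: 0.0438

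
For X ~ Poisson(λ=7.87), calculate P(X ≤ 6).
0.329509

We have X ~ Poisson(λ=7.87).

The CDF gives us P(X ≤ k).

Using the CDF:
P(X ≤ 6) = 0.329509

This means there's approximately a 33.0% chance that X is at most 6.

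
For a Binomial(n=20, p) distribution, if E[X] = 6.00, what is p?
p = 0.3

For a Binomial(n, p) distribution:
E[X] = n × p

Given n = 20 and E[X] = 6.00:
6.00 = 20 × p
p = 6.00 / 20 = 0.3

Verification: Binomial(20, 0.3) has E[X] = 6.00 ✓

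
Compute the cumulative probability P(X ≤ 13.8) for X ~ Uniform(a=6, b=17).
0.709091

We have X ~ Uniform(a=6, b=17).

The CDF gives us P(X ≤ k).

Using the CDF:
P(X ≤ 13.8) = 0.709091

This means there's approximately a 70.9% chance that X is at most 13.8.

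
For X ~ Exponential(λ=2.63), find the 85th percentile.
0.7213

We have X ~ Exponential(λ=2.63).

We want to find x such that P(X ≤ x) = 0.85.

This is the 85th percentile, which means 85% of values fall below this point.

Using the inverse CDF (quantile function):
x = F⁻¹(0.85) = 0.7213

Verification: P(X ≤ 0.7213) = 0.85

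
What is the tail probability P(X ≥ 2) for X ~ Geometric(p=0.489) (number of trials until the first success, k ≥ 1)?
0.511000

We have X ~ Geometric(p=0.489) (number of trials until the first success, k ≥ 1).

For discrete distributions, P(X ≥ 2) = 1 - P(X ≤ 1).

P(X ≤ 1) = 0.489000
P(X ≥ 2) = 1 - 0.489000 = 0.511000

So there's approximately a 51.1% chance that X is at least 2.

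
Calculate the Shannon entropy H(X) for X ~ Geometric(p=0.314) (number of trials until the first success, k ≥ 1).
1.9817 nats

We have X ~ Geometric(p=0.314) (number of trials until the first success, k ≥ 1).

The Shannon entropy measures the uncertainty or information content of the distribution.

For a Geometric distribution with p=0.314 (number of trials until the first success, k ≥ 1):
H(X) = 1.9817 nats

(In bits, this would be 2.8590 bits.)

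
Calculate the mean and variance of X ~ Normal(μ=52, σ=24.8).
E[X] = 52.0000, Var(X) = 615.0400

We have X ~ Normal(μ=52, σ=24.8).

For a Normal distribution with μ=52, σ=24.8:

Expected value:
E[X] = 52.0000

Variance:
Var(X) = 615.0400

Standard deviation:
σ = √Var(X) = 24.8000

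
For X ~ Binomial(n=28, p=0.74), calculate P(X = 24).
0.068027

We have X ~ Binomial(n=28, p=0.74).

For a Binomial distribution, the PMF gives us the probability of each outcome.

Using the PMF formula:
P(X = 24) = 0.068027

Rounded to 4 decimal places: 0.0680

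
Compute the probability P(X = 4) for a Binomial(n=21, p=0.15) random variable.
0.191228

We have X ~ Binomial(n=21, p=0.15).

For a Binomial distribution, the PMF gives us the probability of each outcome.

Using the PMF formula:
P(X = 4) = 0.191228

Rounded to 4 decimal places: 0.1912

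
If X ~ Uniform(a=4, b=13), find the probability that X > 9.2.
0.422222

We have X ~ Uniform(a=4, b=13).

P(X > 9.2) = 1 - P(X ≤ 9.2)
                = 1 - F(9.2)
                = 1 - 0.577778
                = 0.422222

So there's approximately a 42.2% chance that X exceeds 9.2.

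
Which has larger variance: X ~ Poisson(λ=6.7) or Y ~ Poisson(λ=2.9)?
X has larger variance (6.7000 > 2.9000)

Compute the variance for each distribution:

X ~ Poisson(λ=6.7):
Var(X) = 6.7000

Y ~ Poisson(λ=2.9):
Var(Y) = 2.9000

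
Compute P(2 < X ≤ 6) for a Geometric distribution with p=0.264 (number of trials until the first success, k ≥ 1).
0.382744

We have X ~ Geometric(p=0.264) (number of trials until the first success, k ≥ 1).

To find P(2 < X ≤ 6), we use:
P(2 < X ≤ 6) = P(X ≤ 6) - P(X ≤ 2)
                 = F(6) - F(2)
                 = 0.841048 - 0.458304
                 = 0.382744

So there's approximately a 38.3% chance that X falls in this range.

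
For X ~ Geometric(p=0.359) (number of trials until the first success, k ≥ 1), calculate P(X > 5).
0.108216

We have X ~ Geometric(p=0.359) (number of trials until the first success, k ≥ 1).

P(X > 5) = 1 - P(X ≤ 5)
                = 1 - F(5)
                = 1 - 0.891784
                = 0.108216

So there's approximately a 10.8% chance that X exceeds 5.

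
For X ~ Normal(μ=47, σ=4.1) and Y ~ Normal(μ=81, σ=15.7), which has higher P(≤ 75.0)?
X has higher probability (P(X ≤ 75.0) = 1.0000 > P(Y ≤ 75.0) = 0.3512)

Compute P(≤ 75.0) for each distribution:

X ~ Normal(μ=47, σ=4.1):
P(X ≤ 75.0) = 1.0000

Y ~ Normal(μ=81, σ=15.7):
P(Y ≤ 75.0) = 0.3512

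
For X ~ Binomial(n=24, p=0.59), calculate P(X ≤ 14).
0.550979

We have X ~ Binomial(n=24, p=0.59).

The CDF gives us P(X ≤ k).

Using the CDF:
P(X ≤ 14) = 0.550979

This means there's approximately a 55.1% chance that X is at most 14.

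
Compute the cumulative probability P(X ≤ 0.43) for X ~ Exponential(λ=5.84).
0.918829

We have X ~ Exponential(λ=5.84).

The CDF gives us P(X ≤ k).

Using the CDF:
P(X ≤ 0.43) = 0.918829

This means there's approximately a 91.9% chance that X is at most 0.43.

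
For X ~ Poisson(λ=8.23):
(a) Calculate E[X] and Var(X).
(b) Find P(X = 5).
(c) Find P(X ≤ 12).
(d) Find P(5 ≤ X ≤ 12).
(a) E[X] = 8.2300, Var(X) = 8.2300
(b) P(X = 5) = 0.083864
(c) P(X ≤ 12) = 0.924492
(d) P(5 ≤ X ≤ 12) = 0.837292

We have X ~ Poisson(λ=8.23).

(a) Moments:
E[X] = 8.2300
Var(X) = 8.2300
σ = √Var(X) = 2.8688

(b) Point probability using PMF:
P(X = 5) = 0.083864

(c) Cumulative probability using CDF:
P(X ≤ 12) = F(12) = 0.924492

(d) Range probability:
P(5 ≤ X ≤ 12) = P(X ≤ 12) - P(X ≤ 4)
                   = F(12) - F(4)
                   = 0.924492 - 0.087200
                   = 0.837292

This means approximately 83.7% of outcomes fall in the interval [5, 12].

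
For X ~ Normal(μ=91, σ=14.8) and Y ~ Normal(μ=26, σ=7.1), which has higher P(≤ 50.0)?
Y has higher probability (P(Y ≤ 50.0) = 0.9996 > P(X ≤ 50.0) = 0.0028)

Compute P(≤ 50.0) for each distribution:

X ~ Normal(μ=91, σ=14.8):
P(X ≤ 50.0) = 0.0028

Y ~ Normal(μ=26, σ=7.1):
P(Y ≤ 50.0) = 0.9996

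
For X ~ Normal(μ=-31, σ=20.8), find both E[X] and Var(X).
E[X] = -31.0000, Var(X) = 432.6400

We have X ~ Normal(μ=-31, σ=20.8).

For a Normal distribution with μ=-31, σ=20.8:

Expected value:
E[X] = -31.0000

Variance:
Var(X) = 432.6400

Standard deviation:
σ = √Var(X) = 20.8000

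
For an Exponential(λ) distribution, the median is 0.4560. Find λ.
λ = 1.5201

For X ~ Exponential(λ), the CDF is F(x) = 1 - e^(-λx).
The median m satisfies F(m) = 0.5:
1 - e^(-λm) = 0.5
e^(-λm) = 0.5
λm = ln(2)
m = ln(2) / λ

Given m = 0.4560:
λ = ln(2) / 0.4560 = 0.693147 / 0.4560 = 1.5201

Verification: ln(2) / 1.5201 = 0.4560 ✓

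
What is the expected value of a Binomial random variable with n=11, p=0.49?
5.3900

We have X ~ Binomial(n=11, p=0.49).

For a Binomial distribution with n=11, p=0.49:
E[X] = 5.3900

This is the expected (average) value of X.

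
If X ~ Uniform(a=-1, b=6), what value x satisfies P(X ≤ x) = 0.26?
0.8200

We have X ~ Uniform(a=-1, b=6).

We want to find x such that P(X ≤ x) = 0.26.

This is the 26th percentile, which means 26% of values fall below this point.

Using the inverse CDF (quantile function):
x = F⁻¹(0.26) = 0.8200

Verification: P(X ≤ 0.8200) = 0.26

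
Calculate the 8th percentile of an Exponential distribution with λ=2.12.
0.0393

We have X ~ Exponential(λ=2.12).

We want to find x such that P(X ≤ x) = 0.08.

This is the 8th percentile, which means 8% of values fall below this point.

Using the inverse CDF (quantile function):
x = F⁻¹(0.08) = 0.0393

Verification: P(X ≤ 0.0393) = 0.08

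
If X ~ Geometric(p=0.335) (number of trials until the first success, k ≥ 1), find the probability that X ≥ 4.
0.294080

We have X ~ Geometric(p=0.335) (number of trials until the first success, k ≥ 1).

For discrete distributions, P(X ≥ 4) = 1 - P(X ≤ 3).

P(X ≤ 3) = 0.705920
P(X ≥ 4) = 1 - 0.705920 = 0.294080

So there's approximately a 29.4% chance that X is at least 4.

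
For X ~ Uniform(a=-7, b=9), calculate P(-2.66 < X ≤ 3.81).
0.404375

We have X ~ Uniform(a=-7, b=9).

To find P(-2.66 < X ≤ 3.81), we use:
P(-2.66 < X ≤ 3.81) = P(X ≤ 3.81) - P(X ≤ -2.66)
                 = F(3.81) - F(-2.66)
                 = 0.675625 - 0.271250
                 = 0.404375

So there's approximately a 40.4% chance that X falls in this range.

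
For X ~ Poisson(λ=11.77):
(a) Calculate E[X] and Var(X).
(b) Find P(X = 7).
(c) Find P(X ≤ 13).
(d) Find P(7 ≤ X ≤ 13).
(a) E[X] = 11.7700, Var(X) = 11.7700
(b) P(X = 7) = 0.048013
(c) P(X ≤ 13) = 0.705566
(d) P(7 ≤ X ≤ 13) = 0.653535

We have X ~ Poisson(λ=11.77).

(a) Moments:
E[X] = 11.7700
Var(X) = 11.7700
σ = √Var(X) = 3.4307

(b) Point probability using PMF:
P(X = 7) = 0.048013

(c) Cumulative probability using CDF:
P(X ≤ 13) = F(13) = 0.705566

(d) Range probability:
P(7 ≤ X ≤ 13) = P(X ≤ 13) - P(X ≤ 6)
                   = F(13) - F(6)
                   = 0.705566 - 0.052031
                   = 0.653535

This means approximately 65.4% of outcomes fall in the interval [7, 13].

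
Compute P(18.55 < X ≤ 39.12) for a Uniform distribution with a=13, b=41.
0.734643

We have X ~ Uniform(a=13, b=41).

To find P(18.55 < X ≤ 39.12), we use:
P(18.55 < X ≤ 39.12) = P(X ≤ 39.12) - P(X ≤ 18.55)
                 = F(39.12) - F(18.55)
                 = 0.932857 - 0.198214
                 = 0.734643

So there's approximately a 73.5% chance that X falls in this range.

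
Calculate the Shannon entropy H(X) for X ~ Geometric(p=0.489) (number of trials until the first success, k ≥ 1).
1.4170 nats

We have X ~ Geometric(p=0.489) (number of trials until the first success, k ≥ 1).

The Shannon entropy measures the uncertainty or information content of the distribution.

For a Geometric distribution with p=0.489 (number of trials until the first success, k ≥ 1):
H(X) = 1.4170 nats

(In bits, this would be 2.0443 bits.)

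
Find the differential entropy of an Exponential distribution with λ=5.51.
-0.7066 nats

We have X ~ Exponential(λ=5.51).

The differential entropy measures the uncertainty or information content of the distribution.

For an Exponential distribution with λ=5.51:
h(X) = -0.7066 nats

(In bits, this would be -1.0194 bits.)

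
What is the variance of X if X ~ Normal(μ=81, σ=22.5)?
506.2500

We have X ~ Normal(μ=81, σ=22.5).

For a Normal distribution with μ=81, σ=22.5:
Var(X) = 506.2500

The variance measures the spread of the distribution around the mean.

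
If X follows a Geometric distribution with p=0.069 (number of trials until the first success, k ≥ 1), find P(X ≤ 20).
0.760672

We have X ~ Geometric(p=0.069) (number of trials until the first success, k ≥ 1).

The CDF gives us P(X ≤ k).

Using the CDF:
P(X ≤ 20) = 0.760672

This means there's approximately a 76.1% chance that X is at most 20.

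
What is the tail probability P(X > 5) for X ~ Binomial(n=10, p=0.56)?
0.530419

We have X ~ Binomial(n=10, p=0.56).

P(X > 5) = 1 - P(X ≤ 5)
                = 1 - F(5)
                = 1 - 0.469581
                = 0.530419

So there's approximately a 53.0% chance that X exceeds 5.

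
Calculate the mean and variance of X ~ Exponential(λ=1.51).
E[X] = 0.6623, Var(X) = 0.4386

We have X ~ Exponential(λ=1.51).

For an Exponential distribution with λ=1.51:

Expected value:
E[X] = 0.6623

Variance:
Var(X) = 0.4386

Standard deviation:
σ = √Var(X) = 0.6623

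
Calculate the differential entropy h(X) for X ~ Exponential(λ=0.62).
1.4780 nats

We have X ~ Exponential(λ=0.62).

The differential entropy measures the uncertainty or information content of the distribution.

For an Exponential distribution with λ=0.62:
h(X) = 1.4780 nats

(In bits, this would be 2.1324 bits.)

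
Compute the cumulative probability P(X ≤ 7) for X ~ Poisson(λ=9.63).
0.255411

We have X ~ Poisson(λ=9.63).

The CDF gives us P(X ≤ k).

Using the CDF:
P(X ≤ 7) = 0.255411

This means there's approximately a 25.5% chance that X is at most 7.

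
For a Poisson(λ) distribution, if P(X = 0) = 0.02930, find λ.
λ = 3.5302

For a Poisson(λ) distribution, the PMF at 0 is:
P(X = 0) = λ^0 e^(-λ) / 0! = e^(-λ)

Given P(X = 0) = 0.02930:
e^(-λ) = 0.02930
-λ = ln(0.02930)
λ = -ln(0.02930) = 3.5302

Verification: e^(-3.5302) = 0.02930 ✓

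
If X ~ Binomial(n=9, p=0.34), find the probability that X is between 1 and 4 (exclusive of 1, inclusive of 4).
0.710773

We have X ~ Binomial(n=9, p=0.34).

To find P(1 < X ≤ 4), we use:
P(1 < X ≤ 4) = P(X ≤ 4) - P(X ≤ 1)
                 = F(4) - F(1)
                 = 0.844708 - 0.133935
                 = 0.710773

So there's approximately a 71.1% chance that X falls in this range.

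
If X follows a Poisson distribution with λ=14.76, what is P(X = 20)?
0.038496

We have X ~ Poisson(λ=14.76).

For a Poisson distribution, the PMF gives us the probability of each outcome.

Using the PMF formula:
P(X = 20) = 0.038496

Rounded to 4 decimal places: 0.0385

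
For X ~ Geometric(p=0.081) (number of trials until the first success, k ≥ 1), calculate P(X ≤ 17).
0.762117

We have X ~ Geometric(p=0.081) (number of trials until the first success, k ≥ 1).

The CDF gives us P(X ≤ k).

Using the CDF:
P(X ≤ 17) = 0.762117

This means there's approximately a 76.2% chance that X is at most 17.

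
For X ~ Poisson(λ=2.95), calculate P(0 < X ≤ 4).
0.771254

We have X ~ Poisson(λ=2.95).

To find P(0 < X ≤ 4), we use:
P(0 < X ≤ 4) = P(X ≤ 4) - P(X ≤ 0)
                 = F(4) - F(0)
                 = 0.823594 - 0.052340
                 = 0.771254

So there's approximately a 77.1% chance that X falls in this range.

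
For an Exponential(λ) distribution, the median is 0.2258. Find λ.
λ = 3.0697

For X ~ Exponential(λ), the CDF is F(x) = 1 - e^(-λx).
The median m satisfies F(m) = 0.5:
1 - e^(-λm) = 0.5
e^(-λm) = 0.5
λm = ln(2)
m = ln(2) / λ

Given m = 0.2258:
λ = ln(2) / 0.2258 = 0.693147 / 0.2258 = 3.0697

Verification: ln(2) / 3.0697 = 0.2258 ✓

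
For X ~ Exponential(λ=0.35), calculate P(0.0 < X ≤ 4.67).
0.804950

We have X ~ Exponential(λ=0.35).

To find P(0.0 < X ≤ 4.67), we use:
P(0.0 < X ≤ 4.67) = P(X ≤ 4.67) - P(X ≤ 0.0)
                 = F(4.67) - F(0.0)
                 = 0.804950 - 0.000000
                 = 0.804950

So there's approximately a 80.5% chance that X falls in this range.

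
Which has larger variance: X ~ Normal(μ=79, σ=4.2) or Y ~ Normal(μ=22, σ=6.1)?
Y has larger variance (37.2100 > 17.6400)

Compute the variance for each distribution:

X ~ Normal(μ=79, σ=4.2):
Var(X) = 17.6400

Y ~ Normal(μ=22, σ=6.1):
Var(Y) = 37.2100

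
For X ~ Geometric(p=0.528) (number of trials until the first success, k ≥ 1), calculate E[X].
1.8939

We have X ~ Geometric(p=0.528) (number of trials until the first success, k ≥ 1).

For a Geometric distribution with p=0.528 (number of trials until the first success, k ≥ 1):
E[X] = 1.8939

This is the expected (average) value of X.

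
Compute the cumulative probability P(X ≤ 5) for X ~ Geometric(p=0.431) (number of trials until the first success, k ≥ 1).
0.940357

We have X ~ Geometric(p=0.431) (number of trials until the first success, k ≥ 1).

The CDF gives us P(X ≤ k).

Using the CDF:
P(X ≤ 5) = 0.940357

This means there's approximately a 94.0% chance that X is at most 5.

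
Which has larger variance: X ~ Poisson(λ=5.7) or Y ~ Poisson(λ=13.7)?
Y has larger variance (13.7000 > 5.7000)

Compute the variance for each distribution:

X ~ Poisson(λ=5.7):
Var(X) = 5.7000

Y ~ Poisson(λ=13.7):
Var(Y) = 13.7000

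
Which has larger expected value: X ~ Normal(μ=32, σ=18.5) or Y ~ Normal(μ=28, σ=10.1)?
X has larger mean (32.0000 > 28.0000)

Compute the expected value for each distribution:

X ~ Normal(μ=32, σ=18.5):
E[X] = 32.0000

Y ~ Normal(μ=28, σ=10.1):
E[Y] = 28.0000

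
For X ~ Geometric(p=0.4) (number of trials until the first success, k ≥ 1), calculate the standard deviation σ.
1.9365

We have X ~ Geometric(p=0.4) (number of trials until the first success, k ≥ 1).

For a Geometric distribution with p=0.4 (number of trials until the first success, k ≥ 1):
σ = √Var(X) = 1.9365

The standard deviation is the square root of the variance.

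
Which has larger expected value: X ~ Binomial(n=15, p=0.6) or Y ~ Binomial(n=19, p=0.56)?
Y has larger mean (10.6400 > 9.0000)

Compute the expected value for each distribution:

X ~ Binomial(n=15, p=0.6):
E[X] = 9.0000

Y ~ Binomial(n=19, p=0.56):
E[Y] = 10.6400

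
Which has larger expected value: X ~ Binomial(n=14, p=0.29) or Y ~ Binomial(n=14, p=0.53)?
Y has larger mean (7.4200 > 4.0600)

Compute the expected value for each distribution:

X ~ Binomial(n=14, p=0.29):
E[X] = 4.0600

Y ~ Binomial(n=14, p=0.53):
E[Y] = 7.4200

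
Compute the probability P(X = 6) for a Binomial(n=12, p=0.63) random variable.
0.148226

We have X ~ Binomial(n=12, p=0.63).

For a Binomial distribution, the PMF gives us the probability of each outcome.

Using the PMF formula:
P(X = 6) = 0.148226

Rounded to 4 decimal places: 0.1482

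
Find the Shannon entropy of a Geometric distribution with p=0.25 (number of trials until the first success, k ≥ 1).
2.2493 nats

We have X ~ Geometric(p=0.25) (number of trials until the first success, k ≥ 1).

The Shannon entropy measures the uncertainty or information content of the distribution.

For a Geometric distribution with p=0.25 (number of trials until the first success, k ≥ 1):
H(X) = 2.2493 nats

(In bits, this would be 3.2451 bits.)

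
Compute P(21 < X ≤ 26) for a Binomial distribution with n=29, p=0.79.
0.707873

We have X ~ Binomial(n=29, p=0.79).

To find P(21 < X ≤ 26), we use:
P(21 < X ≤ 26) = P(X ≤ 26) - P(X ≤ 21)
                 = F(26) - F(21)
                 = 0.959818 - 0.251945
                 = 0.707873

So there's approximately a 70.8% chance that X falls in this range.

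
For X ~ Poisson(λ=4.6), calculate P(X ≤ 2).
0.162639

We have X ~ Poisson(λ=4.6).

The CDF gives us P(X ≤ k).

Using the CDF:
P(X ≤ 2) = 0.162639

This means there's approximately a 16.3% chance that X is at most 2.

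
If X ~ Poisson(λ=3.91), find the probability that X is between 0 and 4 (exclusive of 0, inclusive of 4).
0.626373

We have X ~ Poisson(λ=3.91).

To find P(0 < X ≤ 4), we use:
P(0 < X ≤ 4) = P(X ≤ 4) - P(X ≤ 0)
                 = F(4) - F(0)
                 = 0.646414 - 0.020041
                 = 0.626373

So there's approximately a 62.6% chance that X falls in this range.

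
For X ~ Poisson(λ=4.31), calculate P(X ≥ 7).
0.145404

We have X ~ Poisson(λ=4.31).

For discrete distributions, P(X ≥ 7) = 1 - P(X ≤ 6).

P(X ≤ 6) = 0.854596
P(X ≥ 7) = 1 - 0.854596 = 0.145404

So there's approximately a 14.5% chance that X is at least 7.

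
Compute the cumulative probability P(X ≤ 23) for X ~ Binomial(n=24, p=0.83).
0.988575

We have X ~ Binomial(n=24, p=0.83).

The CDF gives us P(X ≤ k).

Using the CDF:
P(X ≤ 23) = 0.988575

This means there's approximately a 98.9% chance that X is at most 23.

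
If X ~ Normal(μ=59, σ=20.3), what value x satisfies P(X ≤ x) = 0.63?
65.7366

We have X ~ Normal(μ=59, σ=20.3).

We want to find x such that P(X ≤ x) = 0.63.

This is the 63rd percentile, which means 63% of values fall below this point.

Using the inverse CDF (quantile function):
x = F⁻¹(0.63) = 65.7366

Verification: P(X ≤ 65.7366) = 0.63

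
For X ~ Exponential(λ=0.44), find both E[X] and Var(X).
E[X] = 2.2727, Var(X) = 5.1653

We have X ~ Exponential(λ=0.44).

For an Exponential distribution with λ=0.44:

Expected value:
E[X] = 2.2727

Variance:
Var(X) = 5.1653

Standard deviation:
σ = √Var(X) = 2.2727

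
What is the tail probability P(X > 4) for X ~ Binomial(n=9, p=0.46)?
0.402398

We have X ~ Binomial(n=9, p=0.46).

P(X > 4) = 1 - P(X ≤ 4)
                = 1 - F(4)
                = 1 - 0.597602
                = 0.402398

So there's approximately a 40.2% chance that X exceeds 4.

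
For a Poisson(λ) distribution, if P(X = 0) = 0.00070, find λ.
λ = 7.2644

For a Poisson(λ) distribution, the PMF at 0 is:
P(X = 0) = λ^0 e^(-λ) / 0! = e^(-λ)

Given P(X = 0) = 0.00070:
e^(-λ) = 0.00070
-λ = ln(0.00070)
λ = -ln(0.00070) = 7.2644

Verification: e^(-7.2644) = 0.00070 ✓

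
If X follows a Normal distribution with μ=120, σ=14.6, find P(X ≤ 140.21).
0.916859

We have X ~ Normal(μ=120, σ=14.6).

The CDF gives us P(X ≤ k).

Using the CDF:
P(X ≤ 140.21) = 0.916859

This means there's approximately a 91.7% chance that X is at most 140.21.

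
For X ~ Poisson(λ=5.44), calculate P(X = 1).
0.023607

We have X ~ Poisson(λ=5.44).

For a Poisson distribution, the PMF gives us the probability of each outcome.

Using the PMF formula:
P(X = 1) = 0.023607

Rounded to 4 decimal places: 0.0236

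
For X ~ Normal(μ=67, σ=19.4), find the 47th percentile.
65.5398

We have X ~ Normal(μ=67, σ=19.4).

We want to find x such that P(X ≤ x) = 0.47.

This is the 47th percentile, which means 47% of values fall below this point.

Using the inverse CDF (quantile function):
x = F⁻¹(0.47) = 65.5398

Verification: P(X ≤ 65.5398) = 0.47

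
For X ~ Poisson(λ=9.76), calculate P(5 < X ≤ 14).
0.851715

We have X ~ Poisson(λ=9.76).

To find P(5 < X ≤ 14), we use:
P(5 < X ≤ 14) = P(X ≤ 14) - P(X ≤ 5)
                 = F(14) - F(5)
                 = 0.928443 - 0.076728
                 = 0.851715

So there's approximately a 85.2% chance that X falls in this range.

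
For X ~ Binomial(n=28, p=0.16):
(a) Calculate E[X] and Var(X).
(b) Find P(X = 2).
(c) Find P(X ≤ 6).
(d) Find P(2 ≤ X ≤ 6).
(a) E[X] = 4.4800, Var(X) = 3.7632
(b) P(X = 2) = 0.103990
(c) P(X ≤ 6) = 0.851322
(d) P(2 ≤ X ≤ 6) = 0.803299

We have X ~ Binomial(n=28, p=0.16).

(a) Moments:
E[X] = 4.4800
Var(X) = 3.7632
σ = √Var(X) = 1.9399

(b) Point probability using PMF:
P(X = 2) = 0.103990

(c) Cumulative probability using CDF:
P(X ≤ 6) = F(6) = 0.851322

(d) Range probability:
P(2 ≤ X ≤ 6) = P(X ≤ 6) - P(X ≤ 1)
                   = F(6) - F(1)
                   = 0.851322 - 0.048023
                   = 0.803299

This means approximately 80.3% of outcomes fall in the interval [2, 6].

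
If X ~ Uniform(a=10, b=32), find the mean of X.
21.0000

We have X ~ Uniform(a=10, b=32).

For a Uniform distribution with a=10, b=32:
E[X] = 21.0000

This is the expected (average) value of X.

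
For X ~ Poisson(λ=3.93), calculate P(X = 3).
0.198723

We have X ~ Poisson(λ=3.93).

For a Poisson distribution, the PMF gives us the probability of each outcome.

Using the PMF formula:
P(X = 3) = 0.198723

Rounded to 4 decimal places: 0.1987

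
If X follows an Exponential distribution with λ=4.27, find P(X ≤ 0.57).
0.912306

We have X ~ Exponential(λ=4.27).

The CDF gives us P(X ≤ k).

Using the CDF:
P(X ≤ 0.57) = 0.912306

This means there's approximately a 91.2% chance that X is at most 0.57.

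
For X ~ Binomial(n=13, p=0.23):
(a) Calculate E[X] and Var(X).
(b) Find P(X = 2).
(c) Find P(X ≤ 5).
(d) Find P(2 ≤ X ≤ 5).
(a) E[X] = 2.9900, Var(X) = 2.3023
(b) P(X = 2) = 0.232781
(c) P(X ≤ 5) = 0.943815
(d) P(2 ≤ X ≤ 5) = 0.780481

We have X ~ Binomial(n=13, p=0.23).

(a) Moments:
E[X] = 2.9900
Var(X) = 2.3023
σ = √Var(X) = 1.5173

(b) Point probability using PMF:
P(X = 2) = 0.232781

(c) Cumulative probability using CDF:
P(X ≤ 5) = F(5) = 0.943815

(d) Range probability:
P(2 ≤ X ≤ 5) = P(X ≤ 5) - P(X ≤ 1)
                   = F(5) - F(1)
                   = 0.943815 - 0.163334
                   = 0.780481

This means approximately 78.0% of outcomes fall in the interval [2, 5].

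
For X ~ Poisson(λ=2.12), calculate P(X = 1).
0.254467

We have X ~ Poisson(λ=2.12).

For a Poisson distribution, the PMF gives us the probability of each outcome.

Using the PMF formula:
P(X = 1) = 0.254467

Rounded to 4 decimal places: 0.2545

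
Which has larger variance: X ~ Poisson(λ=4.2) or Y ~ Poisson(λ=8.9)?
Y has larger variance (8.9000 > 4.2000)

Compute the variance for each distribution:

X ~ Poisson(λ=4.2):
Var(X) = 4.2000

Y ~ Poisson(λ=8.9):
Var(Y) = 8.9000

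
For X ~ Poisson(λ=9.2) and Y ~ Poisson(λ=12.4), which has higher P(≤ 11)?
X has higher probability (P(X ≤ 11) = 0.7832 > P(Y ≤ 11) = 0.4167)

Compute P(≤ 11) for each distribution:

X ~ Poisson(λ=9.2):
P(X ≤ 11) = 0.7832

Y ~ Poisson(λ=12.4):
P(Y ≤ 11) = 0.4167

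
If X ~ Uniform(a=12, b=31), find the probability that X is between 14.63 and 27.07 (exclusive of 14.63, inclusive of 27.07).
0.654737

We have X ~ Uniform(a=12, b=31).

To find P(14.63 < X ≤ 27.07), we use:
P(14.63 < X ≤ 27.07) = P(X ≤ 27.07) - P(X ≤ 14.63)
                 = F(27.07) - F(14.63)
                 = 0.793158 - 0.138421
                 = 0.654737

So there's approximately a 65.5% chance that X falls in this range.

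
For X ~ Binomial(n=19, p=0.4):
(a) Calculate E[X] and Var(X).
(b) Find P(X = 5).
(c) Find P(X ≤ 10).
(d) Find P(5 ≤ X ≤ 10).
(a) E[X] = 7.6000, Var(X) = 4.5600
(b) P(X = 5) = 0.093309
(c) P(X ≤ 10) = 0.911526
(d) P(5 ≤ X ≤ 10) = 0.841912

We have X ~ Binomial(n=19, p=0.4).

(a) Moments:
E[X] = 7.6000
Var(X) = 4.5600
σ = √Var(X) = 2.1354

(b) Point probability using PMF:
P(X = 5) = 0.093309

(c) Cumulative probability using CDF:
P(X ≤ 10) = F(10) = 0.911526

(d) Range probability:
P(5 ≤ X ≤ 10) = P(X ≤ 10) - P(X ≤ 4)
                   = F(10) - F(4)
                   = 0.911526 - 0.069614
                   = 0.841912

This means approximately 84.2% of outcomes fall in the interval [5, 10].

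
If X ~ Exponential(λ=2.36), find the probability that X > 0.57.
0.260488

We have X ~ Exponential(λ=2.36).

P(X > 0.57) = 1 - P(X ≤ 0.57)
                = 1 - F(0.57)
                = 1 - 0.739512
                = 0.260488

So there's approximately a 26.0% chance that X exceeds 0.57.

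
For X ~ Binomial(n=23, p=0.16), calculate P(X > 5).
0.149802

We have X ~ Binomial(n=23, p=0.16).

P(X > 5) = 1 - P(X ≤ 5)
                = 1 - F(5)
                = 1 - 0.850198
                = 0.149802

So there's approximately a 15.0% chance that X exceeds 5.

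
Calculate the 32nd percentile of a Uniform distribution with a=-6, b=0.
-4.0800

We have X ~ Uniform(a=-6, b=0).

We want to find x such that P(X ≤ x) = 0.32.

This is the 32nd percentile, which means 32% of values fall below this point.

Using the inverse CDF (quantile function):
x = F⁻¹(0.32) = -4.0800

Verification: P(X ≤ -4.0800) = 0.32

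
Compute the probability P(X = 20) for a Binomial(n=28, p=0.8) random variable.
0.091735

We have X ~ Binomial(n=28, p=0.8).

For a Binomial distribution, the PMF gives us the probability of each outcome.

Using the PMF formula:
P(X = 20) = 0.091735

Rounded to 4 decimal places: 0.0917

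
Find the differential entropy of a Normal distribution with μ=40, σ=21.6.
4.4916 nats

We have X ~ Normal(μ=40, σ=21.6).

The differential entropy measures the uncertainty or information content of the distribution.

For a Normal distribution with μ=40, σ=21.6:
h(X) = 4.4916 nats

(In bits, this would be 6.4801 bits.)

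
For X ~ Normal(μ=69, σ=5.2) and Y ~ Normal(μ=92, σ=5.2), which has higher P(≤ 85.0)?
X has higher probability (P(X ≤ 85.0) = 0.9990 > P(Y ≤ 85.0) = 0.0891)

Compute P(≤ 85.0) for each distribution:

X ~ Normal(μ=69, σ=5.2):
P(X ≤ 85.0) = 0.9990

Y ~ Normal(μ=92, σ=5.2):
P(Y ≤ 85.0) = 0.0891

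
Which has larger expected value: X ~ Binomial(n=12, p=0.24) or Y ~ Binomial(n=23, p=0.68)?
Y has larger mean (15.6400 > 2.8800)

Compute the expected value for each distribution:

X ~ Binomial(n=12, p=0.24):
E[X] = 2.8800

Y ~ Binomial(n=23, p=0.68):
E[Y] = 15.6400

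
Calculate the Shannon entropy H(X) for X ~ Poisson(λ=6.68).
2.3548 nats

We have X ~ Poisson(λ=6.68).

The Shannon entropy measures the uncertainty or information content of the distribution.

For a Poisson distribution with λ=6.68:
H(X) = 2.3548 nats

(In bits, this would be 3.3972 bits.)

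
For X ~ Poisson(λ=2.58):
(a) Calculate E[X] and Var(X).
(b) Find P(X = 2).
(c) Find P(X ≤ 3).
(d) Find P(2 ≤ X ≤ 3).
(a) E[X] = 2.5800, Var(X) = 2.5800
(b) P(X = 2) = 0.252191
(c) P(X ≤ 3) = 0.740346
(d) P(2 ≤ X ≤ 3) = 0.469075

We have X ~ Poisson(λ=2.58).

(a) Moments:
E[X] = 2.5800
Var(X) = 2.5800
σ = √Var(X) = 1.6062

(b) Point probability using PMF:
P(X = 2) = 0.252191

(c) Cumulative probability using CDF:
P(X ≤ 3) = F(3) = 0.740346

(d) Range probability:
P(2 ≤ X ≤ 3) = P(X ≤ 3) - P(X ≤ 1)
                   = F(3) - F(1)
                   = 0.740346 - 0.271271
                   = 0.469075

This means approximately 46.9% of outcomes fall in the interval [2, 3].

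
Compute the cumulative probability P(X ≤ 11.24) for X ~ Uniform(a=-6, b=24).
0.574667

We have X ~ Uniform(a=-6, b=24).

The CDF gives us P(X ≤ k).

Using the CDF:
P(X ≤ 11.24) = 0.574667

This means there's approximately a 57.5% chance that X is at most 11.24.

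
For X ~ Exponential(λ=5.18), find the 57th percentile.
0.1629

We have X ~ Exponential(λ=5.18).

We want to find x such that P(X ≤ x) = 0.57.

This is the 57th percentile, which means 57% of values fall below this point.

Using the inverse CDF (quantile function):
x = F⁻¹(0.57) = 0.1629

Verification: P(X ≤ 0.1629) = 0.57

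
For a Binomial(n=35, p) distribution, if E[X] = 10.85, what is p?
p = 0.31

For a Binomial(n, p) distribution:
E[X] = n × p

Given n = 35 and E[X] = 10.85:
10.85 = 35 × p
p = 10.85 / 35 = 0.31

Verification: Binomial(35, 0.31) has E[X] = 10.85 ✓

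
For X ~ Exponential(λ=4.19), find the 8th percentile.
0.0199

We have X ~ Exponential(λ=4.19).

We want to find x such that P(X ≤ x) = 0.08.

This is the 8th percentile, which means 8% of values fall below this point.

Using the inverse CDF (quantile function):
x = F⁻¹(0.08) = 0.0199

Verification: P(X ≤ 0.0199) = 0.08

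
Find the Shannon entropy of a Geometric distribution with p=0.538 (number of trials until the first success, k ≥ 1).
1.2830 nats

We have X ~ Geometric(p=0.538) (number of trials until the first success, k ≥ 1).

The Shannon entropy measures the uncertainty or information content of the distribution.

For a Geometric distribution with p=0.538 (number of trials until the first success, k ≥ 1):
H(X) = 1.2830 nats

(In bits, this would be 1.8510 bits.)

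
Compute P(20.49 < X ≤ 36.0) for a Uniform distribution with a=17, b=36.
0.816316

We have X ~ Uniform(a=17, b=36).

To find P(20.49 < X ≤ 36.0), we use:
P(20.49 < X ≤ 36.0) = P(X ≤ 36.0) - P(X ≤ 20.49)
                 = F(36.0) - F(20.49)
                 = 1.000000 - 0.183684
                 = 0.816316

So there's approximately a 81.6% chance that X falls in this range.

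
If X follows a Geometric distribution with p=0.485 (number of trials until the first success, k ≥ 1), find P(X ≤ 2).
0.734775

We have X ~ Geometric(p=0.485) (number of trials until the first success, k ≥ 1).

The CDF gives us P(X ≤ k).

Using the CDF:
P(X ≤ 2) = 0.734775

This means there's approximately a 73.5% chance that X is at most 2.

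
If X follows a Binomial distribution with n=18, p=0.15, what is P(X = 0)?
0.053646

We have X ~ Binomial(n=18, p=0.15).

For a Binomial distribution, the PMF gives us the probability of each outcome.

Using the PMF formula:
P(X = 0) = 0.053646

Rounded to 4 decimal places: 0.0536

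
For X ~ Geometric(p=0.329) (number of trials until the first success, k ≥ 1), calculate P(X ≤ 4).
0.797283

We have X ~ Geometric(p=0.329) (number of trials until the first success, k ≥ 1).

The CDF gives us P(X ≤ k).

Using the CDF:
P(X ≤ 4) = 0.797283

This means there's approximately a 79.7% chance that X is at most 4.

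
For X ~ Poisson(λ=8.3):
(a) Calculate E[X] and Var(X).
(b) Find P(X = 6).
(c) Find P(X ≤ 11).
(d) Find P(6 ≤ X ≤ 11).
(a) E[X] = 8.3000, Var(X) = 8.3000
(b) P(X = 6) = 0.112847
(c) P(X ≤ 11) = 0.865213
(d) P(6 ≤ X ≤ 11) = 0.699940

We have X ~ Poisson(λ=8.3).

(a) Moments:
E[X] = 8.3000
Var(X) = 8.3000
σ = √Var(X) = 2.8810

(b) Point probability using PMF:
P(X = 6) = 0.112847

(c) Cumulative probability using CDF:
P(X ≤ 11) = F(11) = 0.865213

(d) Range probability:
P(6 ≤ X ≤ 11) = P(X ≤ 11) - P(X ≤ 5)
                   = F(11) - F(5)
                   = 0.865213 - 0.165273
                   = 0.699940

This means approximately 70.0% of outcomes fall in the interval [6, 11].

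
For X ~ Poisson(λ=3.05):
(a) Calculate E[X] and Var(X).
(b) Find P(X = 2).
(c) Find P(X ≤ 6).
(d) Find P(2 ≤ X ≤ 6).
(a) E[X] = 3.0500, Var(X) = 3.0500
(b) P(X = 2) = 0.220278
(c) P(X ≤ 6) = 0.963908
(d) P(2 ≤ X ≤ 6) = 0.772104

We have X ~ Poisson(λ=3.05).

(a) Moments:
E[X] = 3.0500
Var(X) = 3.0500
σ = √Var(X) = 1.7464

(b) Point probability using PMF:
P(X = 2) = 0.220278

(c) Cumulative probability using CDF:
P(X ≤ 6) = F(6) = 0.963908

(d) Range probability:
P(2 ≤ X ≤ 6) = P(X ≤ 6) - P(X ≤ 1)
                   = F(6) - F(1)
                   = 0.963908 - 0.191804
                   = 0.772104

This means approximately 77.2% of outcomes fall in the interval [2, 6].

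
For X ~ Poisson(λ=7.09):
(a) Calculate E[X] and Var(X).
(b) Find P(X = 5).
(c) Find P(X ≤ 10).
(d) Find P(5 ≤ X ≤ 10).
(a) E[X] = 7.0900, Var(X) = 7.0900
(b) P(X = 5) = 0.124423
(c) P(X ≤ 10) = 0.894968
(d) P(5 ≤ X ≤ 10) = 0.730029

We have X ~ Poisson(λ=7.09).

(a) Moments:
E[X] = 7.0900
Var(X) = 7.0900
σ = √Var(X) = 2.6627

(b) Point probability using PMF:
P(X = 5) = 0.124423

(c) Cumulative probability using CDF:
P(X ≤ 10) = F(10) = 0.894968

(d) Range probability:
P(5 ≤ X ≤ 10) = P(X ≤ 10) - P(X ≤ 4)
                   = F(10) - F(4)
                   = 0.894968 - 0.164938
                   = 0.730029

This means approximately 73.0% of outcomes fall in the interval [5, 10].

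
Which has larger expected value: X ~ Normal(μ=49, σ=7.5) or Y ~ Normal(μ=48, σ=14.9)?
X has larger mean (49.0000 > 48.0000)

Compute the expected value for each distribution:

X ~ Normal(μ=49, σ=7.5):
E[X] = 49.0000

Y ~ Normal(μ=48, σ=14.9):
E[Y] = 48.0000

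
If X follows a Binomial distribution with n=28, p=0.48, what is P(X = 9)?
0.037542

We have X ~ Binomial(n=28, p=0.48).

For a Binomial distribution, the PMF gives us the probability of each outcome.

Using the PMF formula:
P(X = 9) = 0.037542

Rounded to 4 decimal places: 0.0375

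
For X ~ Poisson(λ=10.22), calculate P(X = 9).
0.122125

We have X ~ Poisson(λ=10.22).

For a Poisson distribution, the PMF gives us the probability of each outcome.

Using the PMF formula:
P(X = 9) = 0.122125

Rounded to 4 decimal places: 0.1221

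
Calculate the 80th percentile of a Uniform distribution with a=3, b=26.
21.4000

We have X ~ Uniform(a=3, b=26).

We want to find x such that P(X ≤ x) = 0.8.

This is the 80th percentile, which means 80% of values fall below this point.

Using the inverse CDF (quantile function):
x = F⁻¹(0.8) = 21.4000

Verification: P(X ≤ 21.4000) = 0.8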